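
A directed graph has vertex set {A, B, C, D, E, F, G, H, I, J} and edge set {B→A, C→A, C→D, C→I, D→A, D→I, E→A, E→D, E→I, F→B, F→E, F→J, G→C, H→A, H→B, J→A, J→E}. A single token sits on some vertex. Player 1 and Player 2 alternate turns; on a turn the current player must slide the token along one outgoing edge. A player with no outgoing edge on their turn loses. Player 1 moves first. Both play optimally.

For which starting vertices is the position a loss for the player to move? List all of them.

A, F, G, I

Classify positions by backward induction: terminal positions (no move available) are L. From any other position, the mover wins iff some move reaches an L.
Every edge goes from a vertex to one that appears earlier in the order A, I, D, C, E, G, J, B, H, F, so processing vertices in that order labels each vertex after all of its successors.
A: no outgoing edge → L
I: no outgoing edge → L
D: →I(L), so W
C: →I(L), so W
E: →I(L), so W
G: →C(W) only, which is W, so L
J: →A(L), so W
B: →A(L), so W
H: →A(L), so W
F: →B(W), J(W), E(W) — all W, so L
The losing starting vertices are exactly the entries labelled L in this table (4 of them).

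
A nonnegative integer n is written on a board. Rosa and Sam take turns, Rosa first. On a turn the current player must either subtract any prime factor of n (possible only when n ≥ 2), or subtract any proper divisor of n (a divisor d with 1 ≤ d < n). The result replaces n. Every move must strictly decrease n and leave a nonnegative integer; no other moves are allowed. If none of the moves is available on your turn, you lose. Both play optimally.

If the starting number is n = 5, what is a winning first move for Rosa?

Positions with no move are L. A position that does have a move is losing for the player to move precisely when every available move leads to a winning position for the opponent. Fill in the labels:
n=0: no move → L
n=1: no move → L
n=2: W (go to 0, an L position)
n=3: W (go to 0, an L position)
n=4: L (options 2(W), 3(W) are all W)
n=5: W (go to 0, an L position)
From 5, the L positions reachable in one move are: 0, 4. Any move reaching one of these is winning.

Move to 0.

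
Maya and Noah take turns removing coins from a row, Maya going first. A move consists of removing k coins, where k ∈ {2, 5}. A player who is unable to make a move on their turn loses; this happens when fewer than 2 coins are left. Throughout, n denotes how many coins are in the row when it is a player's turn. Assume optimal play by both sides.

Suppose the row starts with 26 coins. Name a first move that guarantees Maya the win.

Remove 5, leaving 21.

Classify positions by backward induction: terminal positions (no move available) are L. From any other position, the mover wins iff some move reaches an L.
n=0: no move → L
n=1: no move → L
n=2: reaches L-position 0 → W
n=3: reaches L-position 1 → W
n=4: only reaches 2(W), which is W → L
n=5: reaches L-position 0 → W
n=6: reaches L-position 4 → W
n=7: only reaches 5(W), 2(W), all W → L
n=8: only reaches 6(W), 3(W), all W → L
n=9: reaches L-position 7 → W
n=10: reaches L-position 8 → W
n=11: only reaches 9(W), 6(W), all W → L
n=12: reaches L-position 7 → W
n=13: reaches L-position 11 → W
n=14: only reaches 12(W), 9(W), all W → L
n=15: only reaches 13(W), 10(W), all W → L
n=16: reaches L-position 14 → W
n=17: reaches L-position 15 → W
n=18: only reaches 16(W), 13(W), all W → L
n=19: reaches L-position 14 → W
n=20: reaches L-position 18 → W
n=21: only reaches 19(W), 16(W), all W → L
n=22: only reaches 20(W), 17(W), all W → L
n=23: reaches L-position 21 → W
n=24: reaches L-position 22 → W
n=25: only reaches 23(W), 20(W), all W → L
n=26: reaches L-position 21 → W
From 26, the L positions reachable in one move are: 21.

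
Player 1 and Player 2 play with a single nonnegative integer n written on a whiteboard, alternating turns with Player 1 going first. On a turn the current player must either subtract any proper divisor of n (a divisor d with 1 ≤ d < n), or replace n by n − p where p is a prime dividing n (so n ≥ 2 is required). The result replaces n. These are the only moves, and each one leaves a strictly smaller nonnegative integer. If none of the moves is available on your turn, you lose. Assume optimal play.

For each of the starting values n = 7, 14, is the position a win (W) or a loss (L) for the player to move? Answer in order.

7: W, 14: L

Label each position W (a win for the player to move) or L (a loss). A position with no legal move is L; any other position is W exactly when some move reaches an L, and L when every move reaches a W.
n=0: no move → L
n=1: no move → L
n=2: reaches L-position 0 → W
n=3: reaches L-position 0 → W
n=4: only reaches 2(W), 3(W), all W → L
n=5: reaches L-position 0 → W
n=6: reaches L-position 4 → W
n=7: reaches L-position 0 → W
n=8: reaches L-position 4 → W
n=9: only reaches 6(W), 8(W), all W → L
n=10: reaches L-position 9 → W
n=11: reaches L-position 0 → W
n=12: reaches L-position 9 → W
n=13: reaches L-position 0 → W
n=14: only reaches 7(W), 12(W), 13(W), all W → L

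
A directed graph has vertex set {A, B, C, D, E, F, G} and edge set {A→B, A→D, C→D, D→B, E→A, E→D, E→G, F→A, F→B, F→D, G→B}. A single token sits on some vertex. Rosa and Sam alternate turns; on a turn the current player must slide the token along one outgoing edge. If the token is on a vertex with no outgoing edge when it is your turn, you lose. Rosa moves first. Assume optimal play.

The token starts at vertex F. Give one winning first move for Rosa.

Positions with no move are L. A position that does have a move is losing for the player to move precisely when every available move leads to a winning position for the opponent. Fill in the labels:
Every edge goes from a vertex to one that appears earlier in the order B, D, A, F, G, E, C, so processing vertices in that order labels each vertex after all of its successors.
B: no outgoing edge → L
D: →B(L), so W
A: →B(L), so W
F: →B(L), so W
G: →B(L), so W
E: →G(W), A(W), D(W) — all W, so L
C: →D(W) only, which is W, so L
From F, the L positions reachable in one move are: B.

Move to B.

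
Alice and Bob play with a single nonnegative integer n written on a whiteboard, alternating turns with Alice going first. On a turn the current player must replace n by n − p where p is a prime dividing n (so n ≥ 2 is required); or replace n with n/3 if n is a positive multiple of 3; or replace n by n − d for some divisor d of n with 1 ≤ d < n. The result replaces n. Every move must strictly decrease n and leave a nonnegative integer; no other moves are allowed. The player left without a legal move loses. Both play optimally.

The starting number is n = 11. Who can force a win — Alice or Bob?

Use the standard recursion: the mover loses at a terminal position; elsewhere, the mover wins exactly when some move hands the opponent an L position.
n=0: no move → L
n=1: no move → L
n=2: W (go to 0, an L position)
n=3: W (go to 0, an L position)
n=4: L (options 2(W), 3(W) are all W)
n=5: W (go to 0, an L position)
n=6: W (go to 4, an L position)
n=7: W (go to 0, an L position)
n=8: W (go to 4, an L position)
n=9: L (options 3(W), 6(W), 8(W) are all W)
n=10: W (go to 9, an L position)
n=11: W (go to 0, an L position)
From 11 Alice can move to 0, reaching an L position.

Alice wins.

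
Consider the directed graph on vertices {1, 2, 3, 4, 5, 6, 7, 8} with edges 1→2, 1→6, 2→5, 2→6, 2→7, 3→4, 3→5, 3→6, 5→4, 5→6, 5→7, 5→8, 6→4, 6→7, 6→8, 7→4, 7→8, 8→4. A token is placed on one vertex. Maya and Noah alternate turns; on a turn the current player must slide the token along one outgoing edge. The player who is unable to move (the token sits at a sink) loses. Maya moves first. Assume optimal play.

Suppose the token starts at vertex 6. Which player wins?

Maya wins.

Label each position W (a win for the player to move) or L (a loss). A position with no legal move is L; any other position is W exactly when some move reaches an L, and L when every move reaches a W.
Every edge goes from a vertex to one that appears earlier in the order 4, 8, 7, 6, 5, 2, 3, 1, so processing vertices in that order labels each vertex after all of its successors.
4: no outgoing edge → L
8: reaches L-position 4 → W
7: reaches L-position 4 → W
6: reaches L-position 4 → W
5: reaches L-position 4 → W
2: only reaches 5(W), 6(W), 7(W), all W → L
3: reaches L-position 4 → W
1: reaches L-position 2 → W
The starting position 6 is W: Maya should move to 4, handing over an L position.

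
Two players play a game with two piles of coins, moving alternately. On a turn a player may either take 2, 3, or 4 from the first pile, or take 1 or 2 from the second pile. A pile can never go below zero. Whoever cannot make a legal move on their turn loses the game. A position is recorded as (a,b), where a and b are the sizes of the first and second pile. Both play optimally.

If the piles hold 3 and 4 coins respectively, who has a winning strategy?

The second player wins.

Positions with no move are L. A position that does have a move is losing for the player to move precisely when every available move leads to a winning position for the opponent. Fill in the labels:
No move ever increases a pile, so every position that can arise here has a ≤ 3 and b ≤ 4; it is enough to label the cells with 0 ≤ a ≤ 3 and 0 ≤ b ≤ 4.
Every move lowers a or b (never raises either), so fill the grid row by row in increasing a, and left to right within a row: each cell's successors are then already labelled.
      b=0  b=1  b=2  b=3  b=4
a=0:    L    W    W    L    W
a=1:    L    W    W    L    W
a=2:    W    L    W    W    L
a=3:    W    L    W    W    L
Cells with no legal move (terminal, hence L): (0,0), (1,0).
The remaining L cells, each justified by listing all of its moves:
(0,3): moves to (0,2)(W), (0,1)(W); every one is W ⇒ L
(1,3): moves to (1,2)(W), (1,1)(W); every one is W ⇒ L
(2,1): moves to (0,1)(W), (2,0)(W); every one is W ⇒ L
(2,4): moves to (0,4)(W), (2,3)(W), (2,2)(W); every one is W ⇒ L
(3,1): moves to (1,1)(W), (0,1)(W), (3,0)(W); every one is W ⇒ L
(3,4): moves to (1,4)(W), (0,4)(W), (3,3)(W), (3,2)(W); every one is W ⇒ L
Every other cell has at least one move into one of the L cells above, so it is W.
The starting position (3,4) is L: whatever the player to move does, the opponent receives a W position.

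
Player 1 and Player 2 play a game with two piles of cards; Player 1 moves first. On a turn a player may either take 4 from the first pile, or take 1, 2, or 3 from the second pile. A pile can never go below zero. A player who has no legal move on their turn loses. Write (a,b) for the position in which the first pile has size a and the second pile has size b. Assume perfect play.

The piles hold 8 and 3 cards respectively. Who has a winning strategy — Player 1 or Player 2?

Player 1 wins.

Label each position W (a win for the player to move) or L (a loss). A position with no legal move is L; any other position is W exactly when some move reaches an L, and L when every move reaches a W.
No move ever increases a pile, so every position that can arise here has a ≤ 8 and b ≤ 3; it is enough to label the cells with 0 ≤ a ≤ 8 and 0 ≤ b ≤ 3.
Every move lowers a or b (never raises either), so fill the grid row by row in increasing a, and left to right within a row: each cell's successors are then already labelled.
      b=0  b=1  b=2  b=3
a=0:    L    W    W    W
a=1:    L    W    W    W
a=2:    L    W    W    W
a=3:    L    W    W    W
a=4:    W    L    W    W
a=5:    W    L    W    W
a=6:    W    L    W    W
a=7:    W    L    W    W
a=8:    L    W    W    W
Cells with no legal move (terminal, hence L): (0,0), (1,0), (2,0), (3,0).
The remaining L cells, each justified by listing all of its moves:
(4,1): only reaches (0,1)(W), (4,0)(W), all W → L
(5,1): only reaches (1,1)(W), (5,0)(W), all W → L
(6,1): only reaches (2,1)(W), (6,0)(W), all W → L
(7,1): only reaches (3,1)(W), (7,0)(W), all W → L
(8,0): only reaches (4,0)(W), which is W → L
Every other cell has at least one move into one of the L cells above, so it is W.
From (8,3) Player 1 can move to (8,0), reaching an L position.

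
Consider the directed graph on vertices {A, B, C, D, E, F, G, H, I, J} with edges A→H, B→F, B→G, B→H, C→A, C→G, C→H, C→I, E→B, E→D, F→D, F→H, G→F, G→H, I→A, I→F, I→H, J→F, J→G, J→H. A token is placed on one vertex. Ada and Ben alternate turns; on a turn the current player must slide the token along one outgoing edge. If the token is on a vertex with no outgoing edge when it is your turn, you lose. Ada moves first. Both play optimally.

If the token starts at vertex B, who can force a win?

Ada wins.

Use the standard recursion: the mover loses at a terminal position; elsewhere, the mover wins exactly when some move hands the opponent an L position.
Every edge goes from a vertex to one that appears earlier in the order H, D, F, A, G, I, C, B, E, J, so processing vertices in that order labels each vertex after all of its successors.
H: no outgoing edge → L
D: no outgoing edge → L
F: can move to D, which is L ⇒ W
A: can move to H, which is L ⇒ W
G: can move to H, which is L ⇒ W
I: can move to H, which is L ⇒ W
C: can move to H, which is L ⇒ W
B: can move to H, which is L ⇒ W
E: can move to D, which is L ⇒ W
J: can move to H, which is L ⇒ W
From B Ada can move to H, reaching an L position.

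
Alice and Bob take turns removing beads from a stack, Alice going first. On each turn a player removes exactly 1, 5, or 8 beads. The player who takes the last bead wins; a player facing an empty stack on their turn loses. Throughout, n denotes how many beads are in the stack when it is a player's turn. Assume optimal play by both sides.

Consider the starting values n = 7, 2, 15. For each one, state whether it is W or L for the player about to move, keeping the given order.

7: W, 2: L, 15: L

Work bottom-up. With no move the player to move loses. Otherwise the position is W if at least one move leads to an L position for the opponent, and L if every move leads to a W.
n=0: no move → L
n=1: W (go to 0, an L position)
n=2: L (sole option 1(W) is W)
n=3: W (go to 2, an L position)
n=4: L (sole option 3(W) is W)
n=5: W (go to 4, an L position)
n=6: L (options 5(W), 1(W) are all W)
n=7: W (go to 6, an L position)
n=8: W (go to 0, an L position)
n=9: W (go to 4, an L position)
n=10: W (go to 2, an L position)
n=11: W (go to 6, an L position)
n=12: W (go to 4, an L position)
n=13: L (options 12(W), 8(W), 5(W) are all W)
n=14: W (go to 13, an L position)
n=15: L (options 14(W), 10(W), 7(W) are all W)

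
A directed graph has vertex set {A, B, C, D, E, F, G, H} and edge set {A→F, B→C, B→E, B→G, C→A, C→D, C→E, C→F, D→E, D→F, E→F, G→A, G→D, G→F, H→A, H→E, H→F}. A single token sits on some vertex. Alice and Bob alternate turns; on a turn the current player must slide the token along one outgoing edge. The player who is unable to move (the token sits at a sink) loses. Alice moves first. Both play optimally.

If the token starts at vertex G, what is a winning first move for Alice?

Move to F.

Use the standard recursion: the mover loses at a terminal position; elsewhere, the mover wins exactly when some move hands the opponent an L position.
Every edge goes from a vertex to one that appears earlier in the order F, A, E, D, G, H, C, B, so processing vertices in that order labels each vertex after all of its successors.
F: no outgoing edge → L
A: W (go to F, an L position)
E: W (go to F, an L position)
D: W (go to F, an L position)
G: W (go to F, an L position)
H: W (go to F, an L position)
C: W (go to F, an L position)
B: L (options C(W), G(W), E(W) are all W)
From G, the L positions reachable in one move are: F.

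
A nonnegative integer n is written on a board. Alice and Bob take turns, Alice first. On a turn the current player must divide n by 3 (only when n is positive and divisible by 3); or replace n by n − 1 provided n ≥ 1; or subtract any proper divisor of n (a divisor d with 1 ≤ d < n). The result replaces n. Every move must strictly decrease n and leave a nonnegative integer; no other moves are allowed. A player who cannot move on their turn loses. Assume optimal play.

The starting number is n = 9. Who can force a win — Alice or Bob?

Compute win/loss labels from the base case upward. A position with no move is L. Any other position is W if it can reach an L in one move, else L.
n=0: no move → L
n=1: can move to 0, which is L ⇒ W
n=2: the only move is to 1(W), a W ⇒ L
n=3: can move to 2, which is L ⇒ W
n=4: can move to 2, which is L ⇒ W
n=5: the only move is to 4(W), a W ⇒ L
n=6: can move to 2, which is L ⇒ W
n=7: the only move is to 6(W), a W ⇒ L
n=8: can move to 7, which is L ⇒ W
n=9: moves to 3(W), 6(W), 8(W); every one is W ⇒ L
The starting position 9 is L: whatever Alice does, the opponent receives a W position.

Bob wins.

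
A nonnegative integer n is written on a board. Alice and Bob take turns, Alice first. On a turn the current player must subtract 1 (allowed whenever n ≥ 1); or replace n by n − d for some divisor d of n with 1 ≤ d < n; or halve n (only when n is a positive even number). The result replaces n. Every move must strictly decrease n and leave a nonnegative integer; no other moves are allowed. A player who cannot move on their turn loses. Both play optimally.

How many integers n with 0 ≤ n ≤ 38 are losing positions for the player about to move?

Build the W/L table. Terminal = L. A non-terminal position is W if it has a move to some L; otherwise it is L.
n=0: no move → L
n=1: →0(L), so W
n=2: →1(W) only, which is W, so L
n=3: →2(L), so W
n=4: →2(L), so W
n=5: →4(W) only, which is W, so L
n=6: →5(L), so W
n=7: →6(W) only, which is W, so L
n=8: →7(L), so W
n=9: →6(W), 8(W) — all W, so L
n=10: →5(L), so W
n=11: →10(W) only, which is W, so L
n=12: →9(L), so W
n=13: →12(W) only, which is W, so L
n=14: →7(L), so W
n=15: →10(W), 12(W), 14(W) — all W, so L
n=16: →15(L), so W
n=17: →16(W) only, which is W, so L
n=18: →9(L), so W
n=19: →18(W) only, which is W, so L
n=20: →15(L), so W
n=21: →14(W), 18(W), 20(W) — all W, so L
n=22: →11(L), so W
n=23: →22(W) only, which is W, so L
n=24: →21(L), so W
n=25: →20(W), 24(W) — all W, so L
n=26: →13(L), so W
n=27: →18(W), 24(W), 26(W) — all W, so L
n=28: →21(L), so W
n=29: →28(W) only, which is W, so L
n=30: →15(L), so W
n=31: →30(W) only, which is W, so L
n=32: →31(L), so W
n=33: →22(W), 30(W), 32(W) — all W, so L
n=34: →17(L), so W
n=35: →28(W), 30(W), 34(W) — all W, so L
n=36: →27(L), so W
n=37: →36(W) only, which is W, so L
n=38: →19(L), so W
L entries with 0 ≤ n ≤ 38: n = 0, 2, 5, 7, 9, 11, 13, 15, 17, 19, 21, 23, 25, 27, 29, 31, 33, 35, 37; that makes 19.

19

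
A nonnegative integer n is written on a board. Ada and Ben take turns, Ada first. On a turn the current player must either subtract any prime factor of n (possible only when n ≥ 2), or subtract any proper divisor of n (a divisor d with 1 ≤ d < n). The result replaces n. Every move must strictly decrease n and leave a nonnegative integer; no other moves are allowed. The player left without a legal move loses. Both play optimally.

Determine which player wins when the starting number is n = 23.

Ada wins.

Use the standard recursion: the mover loses at a terminal position; elsewhere, the mover wins exactly when some move hands the opponent an L position.
n=0: no move → L
n=1: no move → L
n=2: →0(L), so W
n=3: →0(L), so W
n=4: →2(W), 3(W) — all W, so L
n=5: →0(L), so W
n=6: →4(L), so W
n=7: →0(L), so W
n=8: →4(L), so W
n=9: →6(W), 8(W) — all W, so L
n=10: →9(L), so W
n=11: →0(L), so W
n=12: →9(L), so W
n=13: →0(L), so W
n=14: →7(W), 12(W), 13(W) — all W, so L
n=15: →14(L), so W
n=16: →14(L), so W
n=17: →0(L), so W
n=18: →9(L), so W
n=19: →0(L), so W
n=20: →10(W), 15(W), 16(W), 18(W), 19(W) — all W, so L
n=21: →14(L), so W
n=22: →20(L), so W
n=23: →0(L), so W
From 23 Ada can move to 0, reaching an L position.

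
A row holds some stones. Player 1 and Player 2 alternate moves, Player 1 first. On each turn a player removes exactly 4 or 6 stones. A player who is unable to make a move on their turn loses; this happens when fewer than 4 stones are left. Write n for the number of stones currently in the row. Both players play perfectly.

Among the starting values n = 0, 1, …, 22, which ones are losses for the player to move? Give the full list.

0, 1, 2, 3, 10, 11, 12, 13, 20, 21, 22

Classify positions by backward induction: terminal positions (no move available) are L. From any other position, the mover wins iff some move reaches an L.
n=0: no move → L
n=1: no move → L
n=2: no move → L
n=3: no move → L
n=4: W (go to 0, an L position)
n=5: W (go to 1, an L position)
n=6: W (go to 2, an L position)
n=7: W (go to 3, an L position)
n=8: W (go to 2, an L position)
n=9: W (go to 3, an L position)
n=10: L (options 6(W), 4(W) are all W)
n=11: L (options 7(W), 5(W) are all W)
n=12: L (options 8(W), 6(W) are all W)
n=13: L (options 9(W), 7(W) are all W)
n=14: W (go to 10, an L position)
n=15: W (go to 11, an L position)
n=16: W (go to 12, an L position)
n=17: W (go to 13, an L position)
n=18: W (go to 12, an L position)
n=19: W (go to 13, an L position)
n=20: L (options 16(W), 14(W) are all W)
n=21: L (options 17(W), 15(W) are all W)
n=22: L (options 18(W), 16(W) are all W)
Reading off the rows marked L gives the requested list; there are 11 such values of n.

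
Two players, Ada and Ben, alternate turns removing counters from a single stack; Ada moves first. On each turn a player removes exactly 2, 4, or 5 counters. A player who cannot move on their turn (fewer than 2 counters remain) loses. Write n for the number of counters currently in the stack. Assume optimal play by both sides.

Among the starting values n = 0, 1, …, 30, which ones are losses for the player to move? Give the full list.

0, 1, 7, 8, 14, 15, 21, 22, 28, 29

Compute win/loss labels from the base case upward. A position with no move is L. Any other position is W if it can reach an L in one move, else L.
n=0: no move → L
n=1: no move → L
n=2: →0(L), so W
n=3: →1(L), so W
n=4: →0(L), so W
n=5: →1(L), so W
n=6: →1(L), so W
n=7: →5(W), 3(W), 2(W) — all W, so L
n=8: →6(W), 4(W), 3(W) — all W, so L
n=9: →7(L), so W
n=10: →8(L), so W
n=11: →7(L), so W
n=12: →8(L), so W
n=13: →8(L), so W
n=14: →12(W), 10(W), 9(W) — all W, so L
n=15: →13(W), 11(W), 10(W) — all W, so L
n=16: →14(L), so W
n=17: →15(L), so W
n=18: →14(L), so W
n=19: →15(L), so W
n=20: →15(L), so W
n=21: →19(W), 17(W), 16(W) — all W, so L
n=22: →20(W), 18(W), 17(W) — all W, so L
n=23: →21(L), so W
n=24: →22(L), so W
n=25: →21(L), so W
n=26: →22(L), so W
n=27: →22(L), so W
n=28: →26(W), 24(W), 23(W) — all W, so L
n=29: →27(W), 25(W), 24(W) — all W, so L
n=30: →28(L), so W
The losing starting values of n are exactly the entries labelled L in this table (10 of them).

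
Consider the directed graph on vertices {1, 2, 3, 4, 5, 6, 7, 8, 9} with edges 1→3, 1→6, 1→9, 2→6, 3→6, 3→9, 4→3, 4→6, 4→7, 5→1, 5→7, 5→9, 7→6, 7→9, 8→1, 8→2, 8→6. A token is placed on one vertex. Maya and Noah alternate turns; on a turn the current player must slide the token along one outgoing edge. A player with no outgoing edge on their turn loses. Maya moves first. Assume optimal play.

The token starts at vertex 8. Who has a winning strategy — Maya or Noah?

Work bottom-up. With no move the player to move loses. Otherwise the position is W if at least one move leads to an L position for the opponent, and L if every move leads to a W.
Every edge goes from a vertex to one that appears earlier in the order 9, 6, 3, 1, 7, 5, 2, 4, 8, so processing vertices in that order labels each vertex after all of its successors.
9: no outgoing edge → L
6: no outgoing edge → L
3: →6(L), so W
1: →6(L), so W
7: →6(L), so W
5: →9(L), so W
2: →6(L), so W
4: →6(L), so W
8: →6(L), so W
The starting position 8 is W: Maya should move to 6, handing over an L position.

Maya wins.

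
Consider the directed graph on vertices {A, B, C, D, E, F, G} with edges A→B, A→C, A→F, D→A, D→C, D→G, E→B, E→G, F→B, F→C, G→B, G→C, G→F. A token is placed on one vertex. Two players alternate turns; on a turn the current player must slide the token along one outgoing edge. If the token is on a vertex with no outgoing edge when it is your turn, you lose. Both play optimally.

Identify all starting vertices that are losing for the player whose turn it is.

B, C

Use the standard recursion: the mover loses at a terminal position; elsewhere, the mover wins exactly when some move hands the opponent an L position.
Every edge goes from a vertex to one that appears earlier in the order C, B, F, G, E, A, D, so processing vertices in that order labels each vertex after all of its successors.
C: no outgoing edge → L
B: no outgoing edge → L
F: W (go to B, an L position)
G: W (go to B, an L position)
E: W (go to B, an L position)
A: W (go to B, an L position)
D: W (go to C, an L position)
The losing starting vertices are exactly the entries labelled L in this table (2 of them).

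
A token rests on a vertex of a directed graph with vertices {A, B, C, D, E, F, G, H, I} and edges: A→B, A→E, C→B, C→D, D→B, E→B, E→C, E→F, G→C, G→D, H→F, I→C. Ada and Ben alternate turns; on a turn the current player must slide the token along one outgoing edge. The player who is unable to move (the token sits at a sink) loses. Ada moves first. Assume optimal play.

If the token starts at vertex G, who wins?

Ben wins.

Label each position W (a win for the player to move) or L (a loss). A position with no legal move is L; any other position is W exactly when some move reaches an L, and L when every move reaches a W.
Every edge goes from a vertex to one that appears earlier in the order F, B, H, D, C, G, I, E, A, so processing vertices in that order labels each vertex after all of its successors.
F: no outgoing edge → L
B: no outgoing edge → L
H: →F(L), so W
D: →B(L), so W
C: →B(L), so W
G: →C(W), D(W) — all W, so L
I: →C(W) only, which is W, so L
E: →B(L), so W
A: →B(L), so W
The starting position G is L: whatever Ada does, the opponent receives a W position.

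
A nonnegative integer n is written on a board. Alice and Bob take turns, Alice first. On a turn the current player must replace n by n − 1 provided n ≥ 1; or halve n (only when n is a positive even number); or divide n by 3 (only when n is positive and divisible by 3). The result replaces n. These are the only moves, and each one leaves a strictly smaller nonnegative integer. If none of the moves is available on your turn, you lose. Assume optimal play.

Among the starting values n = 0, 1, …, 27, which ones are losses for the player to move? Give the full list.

Compute win/loss labels from the base case upward. A position with no move is L. Any other position is W if it can reach an L in one move, else L.
n=0: no move → L
n=1: W (go to 0, an L position)
n=2: L (sole option 1(W) is W)
n=3: W (go to 2, an L position)
n=4: W (go to 2, an L position)
n=5: L (sole option 4(W) is W)
n=6: W (go to 2, an L position)
n=7: L (sole option 6(W) is W)
n=8: W (go to 7, an L position)
n=9: L (options 3(W), 8(W) are all W)
n=10: W (go to 5, an L position)
n=11: L (sole option 10(W) is W)
n=12: W (go to 11, an L position)
n=13: L (sole option 12(W) is W)
n=14: W (go to 7, an L position)
n=15: W (go to 5, an L position)
n=16: L (options 8(W), 15(W) are all W)
n=17: W (go to 16, an L position)
n=18: W (go to 9, an L position)
n=19: L (sole option 18(W) is W)
n=20: W (go to 19, an L position)
n=21: W (go to 7, an L position)
n=22: W (go to 11, an L position)
n=23: L (sole option 22(W) is W)
n=24: W (go to 23, an L position)
n=25: L (sole option 24(W) is W)
n=26: W (go to 13, an L position)
n=27: W (go to 9, an L position)
The losing starting values of n are exactly the entries labelled L in this table (11 of them).

0, 2, 5, 7, 9, 11, 13, 16, 19, 23, 25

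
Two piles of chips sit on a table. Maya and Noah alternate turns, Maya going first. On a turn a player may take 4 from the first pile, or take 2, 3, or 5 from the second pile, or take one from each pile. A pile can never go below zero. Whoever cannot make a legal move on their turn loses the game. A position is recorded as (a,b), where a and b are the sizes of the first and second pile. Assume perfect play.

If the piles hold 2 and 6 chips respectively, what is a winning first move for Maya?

Move to (2,4).

Compute win/loss labels from the base case upward. A position with no move is L. Any other position is W if it can reach an L in one move, else L.
No move ever increases a pile, so every position that can arise here has a ≤ 2 and b ≤ 6; it is enough to label the cells with 0 ≤ a ≤ 2 and 0 ≤ b ≤ 6.
Every move lowers a or b (never raises either), so fill the grid row by row in increasing a, and left to right within a row: each cell's successors are then already labelled.
      b=0  b=1  b=2  b=3  b=4  b=5  b=6
a=0:    L    L    W    W    W    W    W
a=1:    L    W    W    W    L    W    W
a=2:    L    W    W    W    L    W    W
Cells with no legal move (terminal, hence L): (0,0), (0,1), (1,0), (2,0).
The remaining L cells, each justified by listing all of its moves:
(1,4): →(1,2)(W), (1,1)(W), (0,3)(W) — all W, so L
(2,4): →(2,2)(W), (2,1)(W), (1,3)(W) — all W, so L
Every other cell has at least one move into one of the L cells above, so it is W.
From (2,6), the L positions reachable in one move are: (2,4).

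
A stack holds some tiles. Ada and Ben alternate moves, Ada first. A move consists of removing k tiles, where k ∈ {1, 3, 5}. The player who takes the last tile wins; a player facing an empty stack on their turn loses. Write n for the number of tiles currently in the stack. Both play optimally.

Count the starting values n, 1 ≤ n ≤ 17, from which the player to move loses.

8

Use the standard recursion: the mover loses at a terminal position; elsewhere, the mover wins exactly when some move hands the opponent an L position.
n=0: no move → L
n=1: reaches L-position 0 → W
n=2: only reaches 1(W), which is W → L
n=3: reaches L-position 2 → W
n=4: only reaches 3(W), 1(W), all W → L
n=5: reaches L-position 4 → W
n=6: only reaches 5(W), 3(W), 1(W), all W → L
n=7: reaches L-position 6 → W
n=8: only reaches 7(W), 5(W), 3(W), all W → L
n=9: reaches L-position 8 → W
n=10: only reaches 9(W), 7(W), 5(W), all W → L
n=11: reaches L-position 10 → W
n=12: only reaches 11(W), 9(W), 7(W), all W → L
n=13: reaches L-position 12 → W
n=14: only reaches 13(W), 11(W), 9(W), all W → L
n=15: reaches L-position 14 → W
n=16: only reaches 15(W), 13(W), 11(W), all W → L
n=17: reaches L-position 16 → W
L entries with 1 ≤ n ≤ 17 (n=0 is outside the asked range and is not counted): n = 2, 4, 6, 8, 10, 12, 14, 16; that makes 8.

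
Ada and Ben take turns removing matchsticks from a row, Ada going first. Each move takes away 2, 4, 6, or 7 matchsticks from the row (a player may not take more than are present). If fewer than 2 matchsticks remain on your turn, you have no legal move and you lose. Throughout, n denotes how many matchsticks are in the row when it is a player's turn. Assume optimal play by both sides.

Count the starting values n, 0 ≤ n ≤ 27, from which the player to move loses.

7

Work bottom-up. With no move the player to move loses. Otherwise the position is W if at least one move leads to an L position for the opponent, and L if every move leads to a W.
n=0: no move → L
n=1: no move → L
n=2: W (go to 0, an L position)
n=3: W (go to 1, an L position)
n=4: W (go to 0, an L position)
n=5: W (go to 1, an L position)
n=6: W (go to 0, an L position)
n=7: W (go to 1, an L position)
n=8: W (go to 1, an L position)
n=9: L (options 7(W), 5(W), 3(W), 2(W) are all W)
n=10: L (options 8(W), 6(W), 4(W), 3(W) are all W)
n=11: W (go to 9, an L position)
n=12: W (go to 10, an L position)
n=13: W (go to 9, an L position)
n=14: W (go to 10, an L position)
n=15: W (go to 9, an L position)
n=16: W (go to 10, an L position)
n=17: W (go to 10, an L position)
n=18: L (options 16(W), 14(W), 12(W), 11(W) are all W)
n=19: L (options 17(W), 15(W), 13(W), 12(W) are all W)
n=20: W (go to 18, an L position)
n=21: W (go to 19, an L position)
n=22: W (go to 18, an L position)
n=23: W (go to 19, an L position)
n=24: W (go to 18, an L position)
n=25: W (go to 19, an L position)
n=26: W (go to 19, an L position)
n=27: L (options 25(W), 23(W), 21(W), 20(W) are all W)
L entries with 0 ≤ n ≤ 27: n = 0, 1, 9, 10, 18, 19, 27; that makes 7.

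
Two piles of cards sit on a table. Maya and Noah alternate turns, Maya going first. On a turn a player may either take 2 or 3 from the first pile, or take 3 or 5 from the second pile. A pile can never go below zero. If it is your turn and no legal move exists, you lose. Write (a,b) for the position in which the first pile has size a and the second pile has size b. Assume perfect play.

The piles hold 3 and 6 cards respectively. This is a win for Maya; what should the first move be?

Build the W/L table. Terminal = L. A non-terminal position is W if it has a move to some L; otherwise it is L.
No move ever increases a pile, so every position that can arise here has a ≤ 3 and b ≤ 6; it is enough to label the cells with 0 ≤ a ≤ 3 and 0 ≤ b ≤ 6.
Every move lowers a or b (never raises either), so fill the grid row by row in increasing a, and left to right within a row: each cell's successors are then already labelled.
      b=0  b=1  b=2  b=3  b=4  b=5  b=6
a=0:    L    L    L    W    W    W    W
a=1:    L    L    L    W    W    W    W
a=2:    W    W    W    L    L    L    W
a=3:    W    W    W    L    L    L    W
Cells with no legal move (terminal, hence L): (0,0), (0,1), (0,2), (1,0), (1,1), (1,2).
The remaining L cells, each justified by listing all of its moves:
(2,3): →(0,3)(W), (2,0)(W) — all W, so L
(2,4): →(0,4)(W), (2,1)(W) — all W, so L
(2,5): →(0,5)(W), (2,2)(W), (2,0)(W) — all W, so L
(3,3): →(1,3)(W), (0,3)(W), (3,0)(W) — all W, so L
(3,4): →(1,4)(W), (0,4)(W), (3,1)(W) — all W, so L
(3,5): →(1,5)(W), (0,5)(W), (3,2)(W), (3,0)(W) — all W, so L
Every other cell has at least one move into one of the L cells above, so it is W.
From (3,6), the L positions reachable in one move are: (3,3).

Move to (3,3).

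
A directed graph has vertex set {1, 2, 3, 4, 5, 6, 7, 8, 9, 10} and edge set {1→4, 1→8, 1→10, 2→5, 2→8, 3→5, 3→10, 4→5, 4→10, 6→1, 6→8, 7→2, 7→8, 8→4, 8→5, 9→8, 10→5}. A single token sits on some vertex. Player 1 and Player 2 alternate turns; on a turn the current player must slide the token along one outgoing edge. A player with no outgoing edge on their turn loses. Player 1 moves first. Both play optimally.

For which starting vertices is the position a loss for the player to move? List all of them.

Positions with no move are L. A position that does have a move is losing for the player to move precisely when every available move leads to a winning position for the opponent. Fill in the labels:
Every edge goes from a vertex to one that appears earlier in the order 5, 10, 4, 3, 8, 9, 1, 6, 2, 7, so processing vertices in that order labels each vertex after all of its successors.
5: no outgoing edge → L
10: can move to 5, which is L ⇒ W
4: can move to 5, which is L ⇒ W
3: can move to 5, which is L ⇒ W
8: can move to 5, which is L ⇒ W
9: the only move is to 8(W), a W ⇒ L
1: moves to 8(W), 4(W), 10(W); every one is W ⇒ L
6: can move to 1, which is L ⇒ W
2: can move to 5, which is L ⇒ W
7: moves to 2(W), 8(W); every one is W ⇒ L
Reading off the rows marked L gives the requested list; there are 4 such vertices.

1, 5, 7, 9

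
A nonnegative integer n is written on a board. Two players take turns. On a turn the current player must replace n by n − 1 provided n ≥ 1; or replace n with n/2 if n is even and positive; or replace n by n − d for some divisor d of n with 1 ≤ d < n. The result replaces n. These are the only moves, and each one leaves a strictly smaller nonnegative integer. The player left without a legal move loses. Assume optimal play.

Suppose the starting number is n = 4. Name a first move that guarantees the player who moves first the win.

Move to 2.

Positions with no move are L. A position that does have a move is losing for the player to move precisely when every available move leads to a winning position for the opponent. Fill in the labels:
n=0: no move → L
n=1: reaches L-position 0 → W
n=2: only reaches 1(W), which is W → L
n=3: reaches L-position 2 → W
n=4: reaches L-position 2 → W
From 4, the L positions reachable in one move are: 2.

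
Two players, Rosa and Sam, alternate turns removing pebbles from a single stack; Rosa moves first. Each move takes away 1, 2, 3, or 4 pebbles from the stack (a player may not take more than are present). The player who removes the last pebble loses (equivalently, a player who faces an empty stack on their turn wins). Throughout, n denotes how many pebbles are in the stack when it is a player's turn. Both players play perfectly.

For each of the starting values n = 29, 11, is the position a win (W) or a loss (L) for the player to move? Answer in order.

Work bottom-up. With no move the player to move wins. Otherwise the position is W if at least one move leads to an L position for the opponent, and L if every move leads to a W.
n=0: no move; the opponent has just taken the last pebble and therefore loses → W
n=1: only reaches 0(W), which is W → L
n=2: reaches L-position 1 → W
n=3: reaches L-position 1 → W
n=4: reaches L-position 1 → W
n=5: reaches L-position 1 → W
n=6: only reaches 5(W), 4(W), 3(W), 2(W), all W → L
n=7: reaches L-position 6 → W
n=8: reaches L-position 6 → W
n=9: reaches L-position 6 → W
n=10: reaches L-position 6 → W
n=11: only reaches 10(W), 9(W), 8(W), 7(W), all W → L
n=12: reaches L-position 11 → W
n=13: reaches L-position 11 → W
n=14: reaches L-position 11 → W
n=15: reaches L-position 11 → W
n=16: only reaches 15(W), 14(W), 13(W), 12(W), all W → L
n=17: reaches L-position 16 → W
n=18: reaches L-position 16 → W
n=19: reaches L-position 16 → W
n=20: reaches L-position 16 → W
n=21: only reaches 20(W), 19(W), 18(W), 17(W), all W → L
n=22: reaches L-position 21 → W
n=23: reaches L-position 21 → W
n=24: reaches L-position 21 → W
n=25: reaches L-position 21 → W
n=26: only reaches 25(W), 24(W), 23(W), 22(W), all W → L
n=27: reaches L-position 26 → W
n=28: reaches L-position 26 → W
n=29: reaches L-position 26 → W

29: W, 11: L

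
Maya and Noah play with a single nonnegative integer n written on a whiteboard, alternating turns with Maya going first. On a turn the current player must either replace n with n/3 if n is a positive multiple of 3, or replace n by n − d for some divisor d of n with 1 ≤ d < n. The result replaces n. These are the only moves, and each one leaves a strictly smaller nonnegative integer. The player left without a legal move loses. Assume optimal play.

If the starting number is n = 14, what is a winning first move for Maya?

Positions with no move are L. A position that does have a move is losing for the player to move precisely when every available move leads to a winning position for the opponent. Fill in the labels:
n=0: no move → L
n=1: no move → L
n=2: W (go to 1, an L position)
n=3: W (go to 1, an L position)
n=4: L (options 2(W), 3(W) are all W)
n=5: W (go to 4, an L position)
n=6: W (go to 4, an L position)
n=7: L (sole option 6(W) is W)
n=8: W (go to 4, an L position)
n=9: L (options 3(W), 6(W), 8(W) are all W)
n=10: W (go to 9, an L position)
n=11: L (sole option 10(W) is W)
n=12: W (go to 4, an L position)
n=13: L (sole option 12(W) is W)
n=14: W (go to 7, an L position)
From 14, the L positions reachable in one move are: 7, 13. Any move reaching one of these is winning.

Move to 7.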